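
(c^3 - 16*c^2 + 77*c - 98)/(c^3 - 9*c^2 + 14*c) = (c - 7)/c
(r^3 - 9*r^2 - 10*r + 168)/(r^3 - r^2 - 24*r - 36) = (r^2 - 3*r - 28)/(r^2 + 5*r + 6)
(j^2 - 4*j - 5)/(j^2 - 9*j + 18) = (j^2 - 4*j - 5)/(j^2 - 9*j + 18)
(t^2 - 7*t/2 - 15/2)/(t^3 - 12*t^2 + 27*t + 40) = (t + 3/2)/(t^2 - 7*t - 8)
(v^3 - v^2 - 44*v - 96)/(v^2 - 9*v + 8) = (v^2 + 7*v + 12)/(v - 1)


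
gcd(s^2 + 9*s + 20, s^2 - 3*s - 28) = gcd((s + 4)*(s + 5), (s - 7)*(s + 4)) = s + 4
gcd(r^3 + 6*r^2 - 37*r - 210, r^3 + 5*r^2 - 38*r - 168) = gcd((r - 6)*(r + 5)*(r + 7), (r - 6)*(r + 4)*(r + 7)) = r^2 + r - 42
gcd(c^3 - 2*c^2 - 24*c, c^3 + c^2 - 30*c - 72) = c^2 - 2*c - 24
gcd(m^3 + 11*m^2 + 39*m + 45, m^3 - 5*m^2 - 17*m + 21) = m + 3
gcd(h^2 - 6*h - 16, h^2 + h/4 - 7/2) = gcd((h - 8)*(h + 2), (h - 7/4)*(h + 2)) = h + 2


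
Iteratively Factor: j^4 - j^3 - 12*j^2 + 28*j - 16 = (j - 2)*(j^3 + j^2 - 10*j + 8) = (j - 2)*(j - 1)*(j^2 + 2*j - 8) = (j - 2)^2*(j - 1)*(j + 4)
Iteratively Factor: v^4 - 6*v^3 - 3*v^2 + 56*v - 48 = (v - 4)*(v^3 - 2*v^2 - 11*v + 12) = (v - 4)*(v + 3)*(v^2 - 5*v + 4) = (v - 4)^2*(v + 3)*(v - 1)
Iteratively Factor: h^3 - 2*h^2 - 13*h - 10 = (h + 2)*(h^2 - 4*h - 5) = (h + 1)*(h + 2)*(h - 5)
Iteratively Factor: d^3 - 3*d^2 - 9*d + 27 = (d + 3)*(d^2 - 6*d + 9) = (d - 3)*(d + 3)*(d - 3)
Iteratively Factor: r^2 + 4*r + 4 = (r + 2)*(r + 2)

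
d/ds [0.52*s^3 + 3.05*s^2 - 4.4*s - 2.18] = 1.56*s^2 + 6.1*s - 4.4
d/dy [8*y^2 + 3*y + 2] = 16*y + 3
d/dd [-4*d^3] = -12*d^2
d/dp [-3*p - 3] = -3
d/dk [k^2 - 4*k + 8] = 2*k - 4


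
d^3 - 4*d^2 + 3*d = d*(d - 3)*(d - 1)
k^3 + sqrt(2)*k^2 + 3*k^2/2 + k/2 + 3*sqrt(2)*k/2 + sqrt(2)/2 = (k + 1/2)*(k + 1)*(k + sqrt(2))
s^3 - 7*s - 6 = (s - 3)*(s + 1)*(s + 2)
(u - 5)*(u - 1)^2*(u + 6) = u^4 - u^3 - 31*u^2 + 61*u - 30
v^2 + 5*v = v*(v + 5)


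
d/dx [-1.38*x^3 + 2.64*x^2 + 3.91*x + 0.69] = -4.14*x^2 + 5.28*x + 3.91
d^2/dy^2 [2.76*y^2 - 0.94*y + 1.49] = 5.52000000000000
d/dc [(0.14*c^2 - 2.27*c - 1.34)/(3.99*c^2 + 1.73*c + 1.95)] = (9.2995*c^2 + 11.2392*c - 2.1083)/(15.9201*c^4 + 13.8054*c^3 + 18.5539*c^2 + 6.747*c + 3.8025)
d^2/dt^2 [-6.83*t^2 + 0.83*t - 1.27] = -13.6600000000000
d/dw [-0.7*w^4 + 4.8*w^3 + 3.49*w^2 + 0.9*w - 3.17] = -2.8*w^3 + 14.4*w^2 + 6.98*w + 0.9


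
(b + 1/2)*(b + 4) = b^2 + 9*b/2 + 2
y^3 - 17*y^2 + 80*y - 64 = (y - 8)^2*(y - 1)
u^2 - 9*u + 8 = (u - 8)*(u - 1)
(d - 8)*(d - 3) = d^2 - 11*d + 24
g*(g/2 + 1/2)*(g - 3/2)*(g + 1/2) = g^4/2 - 7*g^2/8 - 3*g/8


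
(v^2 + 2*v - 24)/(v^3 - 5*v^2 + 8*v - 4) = (v^2 + 2*v - 24)/(v^3 - 5*v^2 + 8*v - 4)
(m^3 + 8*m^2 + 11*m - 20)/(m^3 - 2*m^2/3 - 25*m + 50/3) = 3*(m^2 + 3*m - 4)/(3*m^2 - 17*m + 10)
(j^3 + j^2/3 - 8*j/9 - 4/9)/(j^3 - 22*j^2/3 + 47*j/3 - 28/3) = (9*j^2 + 12*j + 4)/(3*(3*j^2 - 19*j + 28))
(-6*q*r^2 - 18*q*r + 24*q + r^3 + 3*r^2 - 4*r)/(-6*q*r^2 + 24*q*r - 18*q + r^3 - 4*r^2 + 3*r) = (r + 4)/(r - 3)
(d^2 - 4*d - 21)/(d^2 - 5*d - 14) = (d + 3)/(d + 2)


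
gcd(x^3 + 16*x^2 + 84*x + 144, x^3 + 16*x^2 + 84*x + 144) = x^3 + 16*x^2 + 84*x + 144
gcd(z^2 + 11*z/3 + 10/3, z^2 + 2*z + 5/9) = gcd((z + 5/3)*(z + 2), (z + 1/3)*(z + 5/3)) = z + 5/3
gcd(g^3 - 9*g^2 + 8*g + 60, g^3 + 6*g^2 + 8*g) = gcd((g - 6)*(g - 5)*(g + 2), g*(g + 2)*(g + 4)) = g + 2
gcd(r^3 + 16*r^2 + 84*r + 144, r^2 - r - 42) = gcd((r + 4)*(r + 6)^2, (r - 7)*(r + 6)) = r + 6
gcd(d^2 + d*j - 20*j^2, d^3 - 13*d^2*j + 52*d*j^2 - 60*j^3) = 1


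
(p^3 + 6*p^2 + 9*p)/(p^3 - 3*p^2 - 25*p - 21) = p*(p + 3)/(p^2 - 6*p - 7)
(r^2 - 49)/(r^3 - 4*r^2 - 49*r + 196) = 1/(r - 4)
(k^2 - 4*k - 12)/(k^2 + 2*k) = (k - 6)/k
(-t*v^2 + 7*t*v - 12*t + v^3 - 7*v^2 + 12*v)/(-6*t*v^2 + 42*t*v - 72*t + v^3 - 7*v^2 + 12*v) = (t - v)/(6*t - v)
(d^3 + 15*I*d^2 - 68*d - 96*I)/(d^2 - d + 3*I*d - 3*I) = (d^2 + 12*I*d - 32)/(d - 1)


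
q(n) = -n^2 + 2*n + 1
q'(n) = 2 - 2*n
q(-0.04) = 0.92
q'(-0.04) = 2.08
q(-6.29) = -51.14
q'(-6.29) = 14.58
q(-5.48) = -39.99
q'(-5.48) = 12.96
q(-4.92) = -33.05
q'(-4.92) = 11.84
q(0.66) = 1.88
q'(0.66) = 0.68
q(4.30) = -8.89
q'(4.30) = -6.60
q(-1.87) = -6.24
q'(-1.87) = 5.74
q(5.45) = -17.80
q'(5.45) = -8.90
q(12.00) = -119.00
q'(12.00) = -22.00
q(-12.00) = -167.00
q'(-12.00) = 26.00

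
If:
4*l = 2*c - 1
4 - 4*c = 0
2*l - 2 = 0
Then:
No Solution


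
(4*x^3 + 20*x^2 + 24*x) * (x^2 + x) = 4*x^5 + 24*x^4 + 44*x^3 + 24*x^2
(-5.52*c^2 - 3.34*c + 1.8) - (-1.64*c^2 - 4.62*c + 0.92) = -3.88*c^2 + 1.28*c + 0.88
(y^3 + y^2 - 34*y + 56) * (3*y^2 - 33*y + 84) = 3*y^5 - 30*y^4 - 51*y^3 + 1374*y^2 - 4704*y + 4704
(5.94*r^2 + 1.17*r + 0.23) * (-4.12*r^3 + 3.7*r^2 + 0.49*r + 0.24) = -24.4728*r^5 + 17.1576*r^4 + 6.292*r^3 + 2.8499*r^2 + 0.3935*r + 0.0552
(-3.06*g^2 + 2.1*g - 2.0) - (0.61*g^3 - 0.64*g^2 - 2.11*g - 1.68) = -0.61*g^3 - 2.42*g^2 + 4.21*g - 0.32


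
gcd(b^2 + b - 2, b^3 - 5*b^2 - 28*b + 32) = b - 1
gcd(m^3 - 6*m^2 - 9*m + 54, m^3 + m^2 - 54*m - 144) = m + 3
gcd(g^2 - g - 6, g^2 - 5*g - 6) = 1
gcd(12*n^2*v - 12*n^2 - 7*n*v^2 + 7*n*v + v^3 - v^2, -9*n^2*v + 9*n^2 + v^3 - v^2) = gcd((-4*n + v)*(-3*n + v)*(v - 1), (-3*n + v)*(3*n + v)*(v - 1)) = -3*n*v + 3*n + v^2 - v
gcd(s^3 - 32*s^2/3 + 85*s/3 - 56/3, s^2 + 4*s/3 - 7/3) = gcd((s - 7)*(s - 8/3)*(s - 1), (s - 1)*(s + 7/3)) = s - 1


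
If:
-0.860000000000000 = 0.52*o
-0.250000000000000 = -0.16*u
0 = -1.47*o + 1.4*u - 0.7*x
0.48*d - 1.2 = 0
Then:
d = 2.50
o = -1.65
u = 1.56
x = 6.60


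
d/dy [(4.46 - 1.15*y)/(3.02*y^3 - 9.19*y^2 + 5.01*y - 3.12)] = (6.946*y^3 - 50.9761*y^2 + 81.9748*y - 18.7566)/(9.1204*y^6 - 55.5076*y^5 + 114.7165*y^4 - 110.9286*y^3 + 82.4457*y^2 - 31.2624*y + 9.7344)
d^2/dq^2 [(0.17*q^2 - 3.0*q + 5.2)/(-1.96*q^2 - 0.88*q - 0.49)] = (23.636032*q^3 - 118.878312*q^2 - 71.10096*q - 0.734434000000001)/(7.529536*q^6 + 10.141824*q^5 + 10.200624*q^4 + 5.752384*q^3 + 2.550156*q^2 + 0.633864*q + 0.117649)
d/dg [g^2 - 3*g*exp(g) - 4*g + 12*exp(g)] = -3*g*exp(g) + 2*g + 9*exp(g) - 4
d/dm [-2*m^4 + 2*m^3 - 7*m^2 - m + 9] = -8*m^3 + 6*m^2 - 14*m - 1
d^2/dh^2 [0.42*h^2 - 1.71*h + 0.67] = 0.840000000000000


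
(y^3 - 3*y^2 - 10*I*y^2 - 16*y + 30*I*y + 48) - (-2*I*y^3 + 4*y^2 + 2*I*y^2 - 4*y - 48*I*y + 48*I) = y^3 + 2*I*y^3 - 7*y^2 - 12*I*y^2 - 12*y + 78*I*y + 48 - 48*I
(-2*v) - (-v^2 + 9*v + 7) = v^2 - 11*v - 7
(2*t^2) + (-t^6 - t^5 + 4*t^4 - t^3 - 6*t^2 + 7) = -t^6 - t^5 + 4*t^4 - t^3 - 4*t^2 + 7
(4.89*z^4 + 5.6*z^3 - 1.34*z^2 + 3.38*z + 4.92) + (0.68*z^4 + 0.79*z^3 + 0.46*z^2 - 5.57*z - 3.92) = 5.57*z^4 + 6.39*z^3 - 0.88*z^2 - 2.19*z + 1.0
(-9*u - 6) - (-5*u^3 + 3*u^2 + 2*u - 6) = 5*u^3 - 3*u^2 - 11*u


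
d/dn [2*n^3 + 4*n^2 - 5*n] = 6*n^2 + 8*n - 5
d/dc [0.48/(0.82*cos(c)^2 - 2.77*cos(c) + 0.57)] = (0.7872*cos(c) - 1.3296)*sin(c)/(0.82*cos(c)^2 - 2.77*cos(c) + 0.57)^2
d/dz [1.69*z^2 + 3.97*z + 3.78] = 3.38*z + 3.97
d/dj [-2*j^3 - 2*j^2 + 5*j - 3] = -6*j^2 - 4*j + 5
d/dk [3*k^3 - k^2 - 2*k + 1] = 9*k^2 - 2*k - 2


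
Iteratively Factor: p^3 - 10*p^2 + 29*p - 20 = (p - 5)*(p^2 - 5*p + 4) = (p - 5)*(p - 4)*(p - 1)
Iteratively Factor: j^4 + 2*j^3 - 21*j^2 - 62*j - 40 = (j + 4)*(j^3 - 2*j^2 - 13*j - 10) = (j - 5)*(j + 4)*(j^2 + 3*j + 2) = (j - 5)*(j + 1)*(j + 4)*(j + 2)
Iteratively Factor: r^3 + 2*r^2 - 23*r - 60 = (r - 5)*(r^2 + 7*r + 12) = (r - 5)*(r + 4)*(r + 3)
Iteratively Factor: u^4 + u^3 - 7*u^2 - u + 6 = (u - 2)*(u^3 + 3*u^2 - u - 3) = (u - 2)*(u + 1)*(u^2 + 2*u - 3) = (u - 2)*(u + 1)*(u + 3)*(u - 1)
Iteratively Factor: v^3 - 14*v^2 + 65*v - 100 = (v - 4)*(v^2 - 10*v + 25) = (v - 5)*(v - 4)*(v - 5)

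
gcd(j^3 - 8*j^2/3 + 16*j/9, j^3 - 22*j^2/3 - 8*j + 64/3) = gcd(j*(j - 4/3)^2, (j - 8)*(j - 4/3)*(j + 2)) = j - 4/3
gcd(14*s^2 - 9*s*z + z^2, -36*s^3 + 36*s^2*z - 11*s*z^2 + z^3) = -2*s + z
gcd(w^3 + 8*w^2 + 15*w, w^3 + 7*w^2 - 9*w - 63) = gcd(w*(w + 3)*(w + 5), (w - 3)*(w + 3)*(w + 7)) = w + 3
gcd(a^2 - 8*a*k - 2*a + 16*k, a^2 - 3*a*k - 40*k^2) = a - 8*k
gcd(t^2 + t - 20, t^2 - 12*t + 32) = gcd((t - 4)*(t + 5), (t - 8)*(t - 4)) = t - 4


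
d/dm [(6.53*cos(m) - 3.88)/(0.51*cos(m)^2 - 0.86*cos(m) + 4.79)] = (3.3303*cos(m)^2 - 3.9576*cos(m) - 27.9419)*sin(m)/(0.2601*cos(m)^4 - 0.8772*cos(m)^3 + 5.6254*cos(m)^2 - 8.2388*cos(m) + 22.9441)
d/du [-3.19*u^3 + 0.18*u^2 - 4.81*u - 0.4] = -9.57*u^2 + 0.36*u - 4.81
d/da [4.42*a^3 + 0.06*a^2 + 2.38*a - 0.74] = 13.26*a^2 + 0.12*a + 2.38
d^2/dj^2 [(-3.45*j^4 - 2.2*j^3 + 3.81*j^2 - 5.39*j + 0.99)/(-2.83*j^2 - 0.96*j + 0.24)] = (55.2614100000001*j^6 + 56.2377600000001*j^5 + 5.01768000000001*j^4 + 101.363398*j^3 - 63.756018*j^2 + 6.587856*j - 1.124784)/(22.665187*j^6 + 23.065632*j^5 + 2.057976*j^4 - 3.027456*j^3 - 0.174528*j^2 + 0.165888*j - 0.013824)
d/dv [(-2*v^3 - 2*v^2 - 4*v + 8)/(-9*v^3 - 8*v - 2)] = 2*(-9*v^4 - 20*v^3 + 122*v^2 + 4*v + 36)/(81*v^6 + 144*v^4 + 36*v^3 + 64*v^2 + 32*v + 4)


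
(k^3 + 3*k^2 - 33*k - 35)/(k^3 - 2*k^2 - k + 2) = (k^2 + 2*k - 35)/(k^2 - 3*k + 2)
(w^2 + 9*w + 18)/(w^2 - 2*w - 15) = (w + 6)/(w - 5)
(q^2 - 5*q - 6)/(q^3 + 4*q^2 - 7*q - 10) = (q - 6)/(q^2 + 3*q - 10)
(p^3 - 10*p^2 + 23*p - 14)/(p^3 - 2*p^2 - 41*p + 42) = (p - 2)/(p + 6)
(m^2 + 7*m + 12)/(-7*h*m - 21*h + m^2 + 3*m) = (-m - 4)/(7*h - m)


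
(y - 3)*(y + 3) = y^2 - 9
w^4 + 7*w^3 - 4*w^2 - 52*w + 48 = (w - 2)*(w - 1)*(w + 4)*(w + 6)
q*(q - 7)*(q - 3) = q^3 - 10*q^2 + 21*q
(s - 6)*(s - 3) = s^2 - 9*s + 18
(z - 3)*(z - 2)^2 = z^3 - 7*z^2 + 16*z - 12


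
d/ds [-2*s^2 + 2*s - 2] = 2 - 4*s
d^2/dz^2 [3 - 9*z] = 0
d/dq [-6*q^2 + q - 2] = 1 - 12*q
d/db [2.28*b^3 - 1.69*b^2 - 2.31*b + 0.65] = 6.84*b^2 - 3.38*b - 2.31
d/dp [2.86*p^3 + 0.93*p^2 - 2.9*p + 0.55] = 8.58*p^2 + 1.86*p - 2.9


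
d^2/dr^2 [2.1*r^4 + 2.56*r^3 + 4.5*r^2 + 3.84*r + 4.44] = 25.2*r^2 + 15.36*r + 9.0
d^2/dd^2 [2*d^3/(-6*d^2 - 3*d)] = -4/(24*d^3 + 36*d^2 + 18*d + 3)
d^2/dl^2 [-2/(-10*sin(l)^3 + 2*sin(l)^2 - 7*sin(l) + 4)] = 2*(-900*sin(l)^6 + 220*sin(l)^5 + 1044*sin(l)^4 - 638*sin(l)^3 + 427*sin(l)^2 + 128*sin(l) + 82)/(10*sin(l)^3 - 2*sin(l)^2 + 7*sin(l) - 4)^3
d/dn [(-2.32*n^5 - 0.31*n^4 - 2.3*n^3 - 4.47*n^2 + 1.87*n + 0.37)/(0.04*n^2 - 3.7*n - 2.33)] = (-0.2784*n^6 + 34.3112*n^5 + 30.377*n^4 + 19.9092*n^3 + 32.5412*n^2 + 20.8006*n - 2.9881)/(0.0016*n^4 - 0.296*n^3 + 13.5036*n^2 + 17.242*n + 5.4289)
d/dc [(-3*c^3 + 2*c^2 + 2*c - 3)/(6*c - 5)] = (-36*c^3 + 57*c^2 - 20*c + 8)/(36*c^2 - 60*c + 25)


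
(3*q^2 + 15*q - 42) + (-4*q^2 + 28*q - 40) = -q^2 + 43*q - 82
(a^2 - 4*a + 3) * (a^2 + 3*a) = a^4 - a^3 - 9*a^2 + 9*a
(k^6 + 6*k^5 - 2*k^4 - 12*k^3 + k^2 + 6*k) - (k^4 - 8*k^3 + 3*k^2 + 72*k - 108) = k^6 + 6*k^5 - 3*k^4 - 4*k^3 - 2*k^2 - 66*k + 108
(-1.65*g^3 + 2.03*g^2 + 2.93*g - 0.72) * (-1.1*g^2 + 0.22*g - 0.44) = 1.815*g^5 - 2.596*g^4 - 2.0504*g^3 + 0.5434*g^2 - 1.4476*g + 0.3168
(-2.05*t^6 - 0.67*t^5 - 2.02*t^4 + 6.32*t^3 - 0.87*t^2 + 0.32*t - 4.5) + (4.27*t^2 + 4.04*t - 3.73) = -2.05*t^6 - 0.67*t^5 - 2.02*t^4 + 6.32*t^3 + 3.4*t^2 + 4.36*t - 8.23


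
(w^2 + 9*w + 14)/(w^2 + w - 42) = (w + 2)/(w - 6)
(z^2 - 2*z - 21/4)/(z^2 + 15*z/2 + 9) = (z - 7/2)/(z + 6)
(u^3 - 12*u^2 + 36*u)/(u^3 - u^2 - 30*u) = (u - 6)/(u + 5)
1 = 1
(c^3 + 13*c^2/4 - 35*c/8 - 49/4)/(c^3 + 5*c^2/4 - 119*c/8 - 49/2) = (c - 2)/(c - 4)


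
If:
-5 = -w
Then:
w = 5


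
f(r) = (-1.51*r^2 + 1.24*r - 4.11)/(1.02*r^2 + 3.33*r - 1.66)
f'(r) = (1.24 - 3.02*r)/(1.02*r^2 + 3.33*r - 1.66) + (-2.04*r - 3.33)*(-1.51*r^2 + 1.24*r - 4.11)/(1.02*r^2 + 3.33*r - 1.66)^2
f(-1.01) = 1.73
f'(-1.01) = -0.52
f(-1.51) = 2.16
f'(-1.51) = -1.21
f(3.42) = -0.81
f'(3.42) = -0.03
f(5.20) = -0.89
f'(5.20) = -0.05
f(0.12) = 3.20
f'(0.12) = 8.47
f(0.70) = -3.40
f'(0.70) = 13.07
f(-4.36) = -11.90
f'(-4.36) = -16.14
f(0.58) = -6.34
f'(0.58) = 45.76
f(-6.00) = -4.37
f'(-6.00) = -1.30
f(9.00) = -1.04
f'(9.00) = -0.03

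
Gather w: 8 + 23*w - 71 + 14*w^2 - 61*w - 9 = 14*w^2 - 38*w - 72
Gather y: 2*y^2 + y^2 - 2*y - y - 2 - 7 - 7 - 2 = 3*y^2 - 3*y - 18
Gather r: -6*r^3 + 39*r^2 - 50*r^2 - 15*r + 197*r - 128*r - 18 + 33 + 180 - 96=-6*r^3 - 11*r^2 + 54*r + 99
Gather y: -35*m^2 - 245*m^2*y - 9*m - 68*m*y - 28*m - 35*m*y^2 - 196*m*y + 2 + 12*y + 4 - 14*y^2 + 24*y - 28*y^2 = -35*m^2 - 37*m + y^2*(-35*m - 42) + y*(-245*m^2 - 264*m + 36) + 6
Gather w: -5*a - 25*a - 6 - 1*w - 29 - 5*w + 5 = -30*a - 6*w - 30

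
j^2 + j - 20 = (j - 4)*(j + 5)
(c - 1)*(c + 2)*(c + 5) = c^3 + 6*c^2 + 3*c - 10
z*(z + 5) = z^2 + 5*z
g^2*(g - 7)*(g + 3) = g^4 - 4*g^3 - 21*g^2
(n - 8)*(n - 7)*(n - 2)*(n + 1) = n^4 - 16*n^3 + 69*n^2 - 26*n - 112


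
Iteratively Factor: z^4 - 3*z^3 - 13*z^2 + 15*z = (z + 3)*(z^3 - 6*z^2 + 5*z) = z*(z + 3)*(z^2 - 6*z + 5) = z*(z - 5)*(z + 3)*(z - 1)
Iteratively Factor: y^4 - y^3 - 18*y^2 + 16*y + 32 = (y + 4)*(y^3 - 5*y^2 + 2*y + 8) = (y - 4)*(y + 4)*(y^2 - y - 2) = (y - 4)*(y + 1)*(y + 4)*(y - 2)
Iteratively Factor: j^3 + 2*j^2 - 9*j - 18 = (j - 3)*(j^2 + 5*j + 6) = (j - 3)*(j + 2)*(j + 3)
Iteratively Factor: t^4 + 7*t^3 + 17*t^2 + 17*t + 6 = (t + 2)*(t^3 + 5*t^2 + 7*t + 3) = (t + 1)*(t + 2)*(t^2 + 4*t + 3) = (t + 1)^2*(t + 2)*(t + 3)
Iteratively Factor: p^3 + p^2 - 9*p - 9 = (p + 3)*(p^2 - 2*p - 3) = (p - 3)*(p + 3)*(p + 1)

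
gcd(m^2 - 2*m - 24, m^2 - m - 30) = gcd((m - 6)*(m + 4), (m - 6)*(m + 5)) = m - 6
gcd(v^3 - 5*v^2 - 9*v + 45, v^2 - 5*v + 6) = v - 3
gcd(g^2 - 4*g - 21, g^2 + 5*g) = 1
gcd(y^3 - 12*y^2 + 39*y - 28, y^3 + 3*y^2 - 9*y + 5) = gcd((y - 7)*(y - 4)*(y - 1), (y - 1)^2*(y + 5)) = y - 1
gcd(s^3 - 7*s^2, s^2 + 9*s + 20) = 1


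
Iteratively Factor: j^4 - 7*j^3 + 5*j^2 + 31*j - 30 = (j - 1)*(j^3 - 6*j^2 - j + 30) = (j - 3)*(j - 1)*(j^2 - 3*j - 10) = (j - 5)*(j - 3)*(j - 1)*(j + 2)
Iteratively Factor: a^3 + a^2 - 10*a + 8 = (a - 1)*(a^2 + 2*a - 8) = (a - 2)*(a - 1)*(a + 4)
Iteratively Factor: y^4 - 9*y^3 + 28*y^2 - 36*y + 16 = (y - 2)*(y^3 - 7*y^2 + 14*y - 8) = (y - 2)*(y - 1)*(y^2 - 6*y + 8) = (y - 4)*(y - 2)*(y - 1)*(y - 2)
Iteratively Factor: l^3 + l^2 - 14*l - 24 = (l + 2)*(l^2 - l - 12) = (l + 2)*(l + 3)*(l - 4)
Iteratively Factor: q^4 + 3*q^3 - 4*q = (q - 1)*(q^3 + 4*q^2 + 4*q) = (q - 1)*(q + 2)*(q^2 + 2*q) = (q - 1)*(q + 2)^2*(q)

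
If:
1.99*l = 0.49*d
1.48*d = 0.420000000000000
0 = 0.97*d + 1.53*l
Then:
No Solution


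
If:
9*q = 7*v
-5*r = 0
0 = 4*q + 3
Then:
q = -3/4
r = 0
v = -27/28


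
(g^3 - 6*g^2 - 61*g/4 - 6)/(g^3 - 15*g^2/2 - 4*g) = (g + 3/2)/g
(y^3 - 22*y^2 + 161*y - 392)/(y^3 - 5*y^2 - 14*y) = (y^2 - 15*y + 56)/(y*(y + 2))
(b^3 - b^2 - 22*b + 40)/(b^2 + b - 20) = b - 2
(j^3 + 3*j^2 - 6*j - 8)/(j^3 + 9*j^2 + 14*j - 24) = (j^2 - j - 2)/(j^2 + 5*j - 6)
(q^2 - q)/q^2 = (q - 1)/q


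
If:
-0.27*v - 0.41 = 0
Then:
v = -1.52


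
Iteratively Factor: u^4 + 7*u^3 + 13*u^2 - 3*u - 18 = (u + 3)*(u^3 + 4*u^2 + u - 6) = (u - 1)*(u + 3)*(u^2 + 5*u + 6) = (u - 1)*(u + 3)^2*(u + 2)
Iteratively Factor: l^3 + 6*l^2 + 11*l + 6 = (l + 2)*(l^2 + 4*l + 3) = (l + 1)*(l + 2)*(l + 3)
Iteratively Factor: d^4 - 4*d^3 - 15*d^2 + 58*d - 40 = (d - 1)*(d^3 - 3*d^2 - 18*d + 40) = (d - 1)*(d + 4)*(d^2 - 7*d + 10) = (d - 5)*(d - 1)*(d + 4)*(d - 2)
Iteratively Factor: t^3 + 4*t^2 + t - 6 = (t + 3)*(t^2 + t - 2) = (t + 2)*(t + 3)*(t - 1)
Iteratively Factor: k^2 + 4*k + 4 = (k + 2)*(k + 2)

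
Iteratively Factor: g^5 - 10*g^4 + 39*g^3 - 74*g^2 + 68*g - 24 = (g - 2)*(g^4 - 8*g^3 + 23*g^2 - 28*g + 12) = (g - 3)*(g - 2)*(g^3 - 5*g^2 + 8*g - 4) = (g - 3)*(g - 2)^2*(g^2 - 3*g + 2) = (g - 3)*(g - 2)^2*(g - 1)*(g - 2)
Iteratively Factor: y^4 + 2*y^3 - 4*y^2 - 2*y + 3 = (y - 1)*(y^3 + 3*y^2 - y - 3) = (y - 1)*(y + 3)*(y^2 - 1) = (y - 1)*(y + 1)*(y + 3)*(y - 1)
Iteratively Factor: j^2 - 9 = (j + 3)*(j - 3)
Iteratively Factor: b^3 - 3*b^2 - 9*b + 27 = (b - 3)*(b^2 - 9) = (b - 3)^2*(b + 3)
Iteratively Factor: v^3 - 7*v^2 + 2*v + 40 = (v - 5)*(v^2 - 2*v - 8) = (v - 5)*(v - 4)*(v + 2)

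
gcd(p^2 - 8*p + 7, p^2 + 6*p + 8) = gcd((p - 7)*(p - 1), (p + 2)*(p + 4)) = 1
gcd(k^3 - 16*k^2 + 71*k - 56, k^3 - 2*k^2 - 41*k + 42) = k^2 - 8*k + 7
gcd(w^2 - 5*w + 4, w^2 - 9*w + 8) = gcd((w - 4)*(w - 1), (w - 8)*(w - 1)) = w - 1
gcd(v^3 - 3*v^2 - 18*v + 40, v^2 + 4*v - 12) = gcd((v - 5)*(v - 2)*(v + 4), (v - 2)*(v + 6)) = v - 2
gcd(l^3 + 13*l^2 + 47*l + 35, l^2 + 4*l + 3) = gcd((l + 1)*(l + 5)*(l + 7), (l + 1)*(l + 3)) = l + 1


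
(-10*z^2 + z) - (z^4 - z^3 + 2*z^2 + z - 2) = -z^4 + z^3 - 12*z^2 + 2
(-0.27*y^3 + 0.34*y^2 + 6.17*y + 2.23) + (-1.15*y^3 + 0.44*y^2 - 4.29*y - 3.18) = -1.42*y^3 + 0.78*y^2 + 1.88*y - 0.95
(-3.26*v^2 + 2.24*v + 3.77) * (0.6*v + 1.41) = -1.956*v^3 - 3.2526*v^2 + 5.4204*v + 5.3157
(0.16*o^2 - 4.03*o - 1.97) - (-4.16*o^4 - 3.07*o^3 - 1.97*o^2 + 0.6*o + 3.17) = 4.16*o^4 + 3.07*o^3 + 2.13*o^2 - 4.63*o - 5.14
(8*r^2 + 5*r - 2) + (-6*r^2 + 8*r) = 2*r^2 + 13*r - 2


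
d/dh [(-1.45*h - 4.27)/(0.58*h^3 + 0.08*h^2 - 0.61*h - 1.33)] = (1.682*h^3 + 7.5458*h^2 + 0.6832*h - 0.6762)/(0.3364*h^6 + 0.0928*h^5 - 0.7012*h^4 - 1.6404*h^3 + 0.1593*h^2 + 1.6226*h + 1.7689)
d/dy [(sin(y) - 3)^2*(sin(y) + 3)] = 3*(sin(y) - 3)*(sin(y) + 1)*cos(y)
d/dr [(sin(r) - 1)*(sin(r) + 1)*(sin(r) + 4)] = (3*sin(r)^2 + 8*sin(r) - 1)*cos(r)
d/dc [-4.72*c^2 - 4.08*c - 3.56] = -9.44*c - 4.08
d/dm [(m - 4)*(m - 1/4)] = 2*m - 17/4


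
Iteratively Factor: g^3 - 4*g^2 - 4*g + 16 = (g + 2)*(g^2 - 6*g + 8) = (g - 4)*(g + 2)*(g - 2)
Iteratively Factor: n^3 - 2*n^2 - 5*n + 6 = (n - 1)*(n^2 - n - 6) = (n - 3)*(n - 1)*(n + 2)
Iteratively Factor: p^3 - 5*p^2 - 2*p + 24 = (p - 3)*(p^2 - 2*p - 8) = (p - 4)*(p - 3)*(p + 2)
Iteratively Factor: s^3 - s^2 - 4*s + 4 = (s + 2)*(s^2 - 3*s + 2) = (s - 2)*(s + 2)*(s - 1)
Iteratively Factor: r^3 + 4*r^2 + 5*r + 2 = (r + 2)*(r^2 + 2*r + 1) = (r + 1)*(r + 2)*(r + 1)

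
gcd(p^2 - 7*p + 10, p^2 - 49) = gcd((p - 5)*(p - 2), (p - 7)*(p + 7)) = 1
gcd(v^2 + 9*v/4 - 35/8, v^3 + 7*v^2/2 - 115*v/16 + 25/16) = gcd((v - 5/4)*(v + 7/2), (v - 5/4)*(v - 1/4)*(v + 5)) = v - 5/4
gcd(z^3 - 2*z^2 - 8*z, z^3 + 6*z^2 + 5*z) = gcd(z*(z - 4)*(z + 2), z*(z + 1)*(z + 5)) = z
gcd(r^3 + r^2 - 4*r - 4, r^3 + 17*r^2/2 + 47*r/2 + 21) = r + 2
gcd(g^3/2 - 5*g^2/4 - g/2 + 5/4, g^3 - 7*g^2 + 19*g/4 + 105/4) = 1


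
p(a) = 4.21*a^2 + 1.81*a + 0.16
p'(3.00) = 27.07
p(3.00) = 43.48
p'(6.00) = 52.33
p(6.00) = 162.58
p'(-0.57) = -2.99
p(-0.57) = 0.50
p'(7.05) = 61.17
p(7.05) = 222.17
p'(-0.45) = -1.98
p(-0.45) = 0.20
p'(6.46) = 56.20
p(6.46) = 187.54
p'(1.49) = 14.36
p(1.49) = 12.20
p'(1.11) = 11.16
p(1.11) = 7.36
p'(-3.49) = -27.58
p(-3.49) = 45.12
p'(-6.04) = -49.05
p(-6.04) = 142.82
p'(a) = 8.42*a + 1.81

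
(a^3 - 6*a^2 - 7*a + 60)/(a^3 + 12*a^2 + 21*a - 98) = (a^3 - 6*a^2 - 7*a + 60)/(a^3 + 12*a^2 + 21*a - 98)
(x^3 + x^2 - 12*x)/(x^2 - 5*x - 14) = x*(-x^2 - x + 12)/(-x^2 + 5*x + 14)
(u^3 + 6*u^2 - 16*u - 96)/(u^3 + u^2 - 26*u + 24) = (u + 4)/(u - 1)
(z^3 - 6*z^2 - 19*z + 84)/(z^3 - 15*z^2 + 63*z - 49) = (z^2 + z - 12)/(z^2 - 8*z + 7)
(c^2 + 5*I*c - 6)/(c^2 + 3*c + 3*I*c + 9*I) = (c + 2*I)/(c + 3)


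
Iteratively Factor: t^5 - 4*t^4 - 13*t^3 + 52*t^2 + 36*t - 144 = (t + 2)*(t^4 - 6*t^3 - t^2 + 54*t - 72) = (t - 4)*(t + 2)*(t^3 - 2*t^2 - 9*t + 18) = (t - 4)*(t - 3)*(t + 2)*(t^2 + t - 6) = (t - 4)*(t - 3)*(t - 2)*(t + 2)*(t + 3)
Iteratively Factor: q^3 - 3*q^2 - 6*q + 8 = (q + 2)*(q^2 - 5*q + 4) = (q - 1)*(q + 2)*(q - 4)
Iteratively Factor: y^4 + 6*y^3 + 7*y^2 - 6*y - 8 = (y + 2)*(y^3 + 4*y^2 - y - 4) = (y + 2)*(y + 4)*(y^2 - 1) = (y - 1)*(y + 2)*(y + 4)*(y + 1)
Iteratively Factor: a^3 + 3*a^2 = (a)*(a^2 + 3*a) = a^2*(a + 3)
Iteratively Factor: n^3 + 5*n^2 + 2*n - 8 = (n + 2)*(n^2 + 3*n - 4) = (n - 1)*(n + 2)*(n + 4)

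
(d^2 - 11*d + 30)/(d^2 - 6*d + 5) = (d - 6)/(d - 1)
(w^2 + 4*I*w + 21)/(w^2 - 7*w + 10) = (w^2 + 4*I*w + 21)/(w^2 - 7*w + 10)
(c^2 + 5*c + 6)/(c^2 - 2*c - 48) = (c^2 + 5*c + 6)/(c^2 - 2*c - 48)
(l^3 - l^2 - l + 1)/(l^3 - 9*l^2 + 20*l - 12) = (l^2 - 1)/(l^2 - 8*l + 12)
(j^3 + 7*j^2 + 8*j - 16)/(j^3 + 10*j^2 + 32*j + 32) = (j - 1)/(j + 2)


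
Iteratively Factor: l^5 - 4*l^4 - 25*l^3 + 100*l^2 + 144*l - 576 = (l - 4)*(l^4 - 25*l^2 + 144) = (l - 4)*(l - 3)*(l^3 + 3*l^2 - 16*l - 48) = (l - 4)^2*(l - 3)*(l^2 + 7*l + 12) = (l - 4)^2*(l - 3)*(l + 4)*(l + 3)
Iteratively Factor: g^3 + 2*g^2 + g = (g + 1)*(g^2 + g) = g*(g + 1)*(g + 1)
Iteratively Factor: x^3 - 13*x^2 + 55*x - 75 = (x - 5)*(x^2 - 8*x + 15) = (x - 5)^2*(x - 3)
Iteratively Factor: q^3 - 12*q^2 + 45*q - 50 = (q - 5)*(q^2 - 7*q + 10) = (q - 5)^2*(q - 2)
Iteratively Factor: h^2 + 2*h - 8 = (h + 4)*(h - 2)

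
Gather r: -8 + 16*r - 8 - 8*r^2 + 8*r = -8*r^2 + 24*r - 16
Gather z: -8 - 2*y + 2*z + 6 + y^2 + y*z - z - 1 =y^2 - 2*y + z*(y + 1) - 3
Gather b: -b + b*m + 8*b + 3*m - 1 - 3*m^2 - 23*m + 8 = b*(m + 7) - 3*m^2 - 20*m + 7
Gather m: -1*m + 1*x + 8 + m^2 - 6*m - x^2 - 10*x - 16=m^2 - 7*m - x^2 - 9*x - 8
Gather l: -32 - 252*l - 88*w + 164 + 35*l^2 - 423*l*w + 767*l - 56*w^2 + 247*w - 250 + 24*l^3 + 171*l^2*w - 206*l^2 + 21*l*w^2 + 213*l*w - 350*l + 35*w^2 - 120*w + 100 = 24*l^3 + l^2*(171*w - 171) + l*(21*w^2 - 210*w + 165) - 21*w^2 + 39*w - 18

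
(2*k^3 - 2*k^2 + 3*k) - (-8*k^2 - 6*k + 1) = 2*k^3 + 6*k^2 + 9*k - 1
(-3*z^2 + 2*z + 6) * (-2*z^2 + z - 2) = 6*z^4 - 7*z^3 - 4*z^2 + 2*z - 12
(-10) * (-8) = 80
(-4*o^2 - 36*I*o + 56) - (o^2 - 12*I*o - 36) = -5*o^2 - 24*I*o + 92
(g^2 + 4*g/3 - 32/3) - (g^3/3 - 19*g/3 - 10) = -g^3/3 + g^2 + 23*g/3 - 2/3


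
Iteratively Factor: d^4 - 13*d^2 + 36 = (d + 2)*(d^3 - 2*d^2 - 9*d + 18) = (d - 2)*(d + 2)*(d^2 - 9) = (d - 3)*(d - 2)*(d + 2)*(d + 3)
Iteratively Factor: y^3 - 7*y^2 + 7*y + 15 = (y + 1)*(y^2 - 8*y + 15) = (y - 5)*(y + 1)*(y - 3)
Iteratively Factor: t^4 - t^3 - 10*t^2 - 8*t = (t - 4)*(t^3 + 3*t^2 + 2*t) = t*(t - 4)*(t^2 + 3*t + 2) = t*(t - 4)*(t + 2)*(t + 1)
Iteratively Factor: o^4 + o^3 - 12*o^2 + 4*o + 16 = (o + 4)*(o^3 - 3*o^2 + 4) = (o + 1)*(o + 4)*(o^2 - 4*o + 4) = (o - 2)*(o + 1)*(o + 4)*(o - 2)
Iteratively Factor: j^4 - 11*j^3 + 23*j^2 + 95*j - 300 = (j - 5)*(j^3 - 6*j^2 - 7*j + 60) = (j - 5)*(j + 3)*(j^2 - 9*j + 20) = (j - 5)^2*(j + 3)*(j - 4)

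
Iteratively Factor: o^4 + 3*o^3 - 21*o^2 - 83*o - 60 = (o + 1)*(o^3 + 2*o^2 - 23*o - 60) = (o + 1)*(o + 4)*(o^2 - 2*o - 15) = (o + 1)*(o + 3)*(o + 4)*(o - 5)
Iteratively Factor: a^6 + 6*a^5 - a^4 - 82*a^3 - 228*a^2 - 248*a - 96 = (a + 1)*(a^5 + 5*a^4 - 6*a^3 - 76*a^2 - 152*a - 96) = (a + 1)*(a + 2)*(a^4 + 3*a^3 - 12*a^2 - 52*a - 48) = (a + 1)*(a + 2)^2*(a^3 + a^2 - 14*a - 24) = (a + 1)*(a + 2)^3*(a^2 - a - 12) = (a + 1)*(a + 2)^3*(a + 3)*(a - 4)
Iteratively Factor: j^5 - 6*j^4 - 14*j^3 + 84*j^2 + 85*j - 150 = (j + 2)*(j^4 - 8*j^3 + 2*j^2 + 80*j - 75) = (j - 1)*(j + 2)*(j^3 - 7*j^2 - 5*j + 75) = (j - 5)*(j - 1)*(j + 2)*(j^2 - 2*j - 15) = (j - 5)^2*(j - 1)*(j + 2)*(j + 3)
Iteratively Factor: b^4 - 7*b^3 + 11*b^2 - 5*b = (b - 1)*(b^3 - 6*b^2 + 5*b) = b*(b - 1)*(b^2 - 6*b + 5) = b*(b - 5)*(b - 1)*(b - 1)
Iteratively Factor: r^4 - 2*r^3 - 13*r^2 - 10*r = (r + 2)*(r^3 - 4*r^2 - 5*r) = (r + 1)*(r + 2)*(r^2 - 5*r) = (r - 5)*(r + 1)*(r + 2)*(r)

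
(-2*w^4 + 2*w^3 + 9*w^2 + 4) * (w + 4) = -2*w^5 - 6*w^4 + 17*w^3 + 36*w^2 + 4*w + 16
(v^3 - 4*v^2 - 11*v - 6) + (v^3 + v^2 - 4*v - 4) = 2*v^3 - 3*v^2 - 15*v - 10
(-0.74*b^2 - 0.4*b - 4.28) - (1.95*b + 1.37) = -0.74*b^2 - 2.35*b - 5.65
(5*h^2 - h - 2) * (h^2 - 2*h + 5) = 5*h^4 - 11*h^3 + 25*h^2 - h - 10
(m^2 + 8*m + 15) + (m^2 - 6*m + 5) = 2*m^2 + 2*m + 20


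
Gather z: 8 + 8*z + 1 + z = 9*z + 9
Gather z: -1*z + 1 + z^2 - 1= z^2 - z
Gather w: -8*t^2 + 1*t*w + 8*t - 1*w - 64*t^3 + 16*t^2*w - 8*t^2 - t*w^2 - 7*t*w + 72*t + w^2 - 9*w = -64*t^3 - 16*t^2 + 80*t + w^2*(1 - t) + w*(16*t^2 - 6*t - 10)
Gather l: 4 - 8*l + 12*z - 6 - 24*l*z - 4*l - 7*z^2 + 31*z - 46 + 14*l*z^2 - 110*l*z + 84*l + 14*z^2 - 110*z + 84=l*(14*z^2 - 134*z + 72) + 7*z^2 - 67*z + 36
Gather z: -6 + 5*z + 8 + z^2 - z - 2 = z^2 + 4*z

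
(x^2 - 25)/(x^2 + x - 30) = (x + 5)/(x + 6)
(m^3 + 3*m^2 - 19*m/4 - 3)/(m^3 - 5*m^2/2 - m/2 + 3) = (m^2 + 9*m/2 + 2)/(m^2 - m - 2)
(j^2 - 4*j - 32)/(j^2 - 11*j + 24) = (j + 4)/(j - 3)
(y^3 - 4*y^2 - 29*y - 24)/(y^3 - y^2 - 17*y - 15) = (y - 8)/(y - 5)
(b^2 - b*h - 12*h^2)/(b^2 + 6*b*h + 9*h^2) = (b - 4*h)/(b + 3*h)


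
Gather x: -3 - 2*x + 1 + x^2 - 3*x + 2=x^2 - 5*x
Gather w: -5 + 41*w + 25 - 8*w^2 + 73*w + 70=-8*w^2 + 114*w + 90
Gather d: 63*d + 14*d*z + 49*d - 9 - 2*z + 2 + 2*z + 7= d*(14*z + 112)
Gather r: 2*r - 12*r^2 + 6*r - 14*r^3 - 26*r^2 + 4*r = -14*r^3 - 38*r^2 + 12*r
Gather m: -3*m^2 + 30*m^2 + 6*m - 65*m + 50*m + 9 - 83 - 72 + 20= 27*m^2 - 9*m - 126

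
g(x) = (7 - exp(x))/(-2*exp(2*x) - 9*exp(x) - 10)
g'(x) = (7 - exp(x))*(4*exp(2*x) + 9*exp(x))/(-2*exp(2*x) - 9*exp(x) - 10)^2 - exp(x)/(-2*exp(2*x) - 9*exp(x) - 10) = (-(exp(x) - 7)*(4*exp(x) + 9) + 2*exp(2*x) + 9*exp(x) + 10)*exp(x)/(2*exp(2*x) + 9*exp(x) + 10)^2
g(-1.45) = -0.55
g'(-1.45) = 0.12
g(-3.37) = -0.68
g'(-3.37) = 0.02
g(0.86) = -0.11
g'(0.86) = 0.17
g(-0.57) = -0.41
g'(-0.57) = 0.20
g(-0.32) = -0.36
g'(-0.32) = 0.22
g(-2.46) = -0.64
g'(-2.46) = 0.06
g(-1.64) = -0.58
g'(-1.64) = 0.11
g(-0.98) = -0.48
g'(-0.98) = 0.17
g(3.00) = 0.01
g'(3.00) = 0.00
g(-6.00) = -0.70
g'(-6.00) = 0.00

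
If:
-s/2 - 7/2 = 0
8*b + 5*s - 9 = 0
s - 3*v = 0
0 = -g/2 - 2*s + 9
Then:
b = 11/2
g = 46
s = -7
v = -7/3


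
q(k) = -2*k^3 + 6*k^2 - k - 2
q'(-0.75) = -13.38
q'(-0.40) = -6.76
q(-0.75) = 2.97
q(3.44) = -15.85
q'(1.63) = 2.62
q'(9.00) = -379.00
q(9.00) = -983.00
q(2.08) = 3.88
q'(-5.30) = -233.14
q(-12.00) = 4330.00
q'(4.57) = -71.47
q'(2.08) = -2.00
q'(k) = -6*k^2 + 12*k - 1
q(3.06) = -6.18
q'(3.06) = -20.46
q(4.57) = -72.15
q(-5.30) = 469.59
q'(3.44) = -30.72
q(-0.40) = -0.51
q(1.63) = 3.65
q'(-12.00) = -1009.00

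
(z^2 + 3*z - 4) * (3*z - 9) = 3*z^3 - 39*z + 36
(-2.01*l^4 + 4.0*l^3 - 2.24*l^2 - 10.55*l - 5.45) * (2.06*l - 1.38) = -4.1406*l^5 + 11.0138*l^4 - 10.1344*l^3 - 18.6418*l^2 + 3.332*l + 7.521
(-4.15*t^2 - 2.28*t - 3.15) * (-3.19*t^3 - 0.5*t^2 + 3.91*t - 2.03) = 13.2385*t^5 + 9.3482*t^4 - 5.038*t^3 + 1.0847*t^2 - 7.6881*t + 6.3945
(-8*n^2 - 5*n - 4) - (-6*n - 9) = -8*n^2 + n + 5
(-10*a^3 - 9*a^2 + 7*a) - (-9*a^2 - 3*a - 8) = -10*a^3 + 10*a + 8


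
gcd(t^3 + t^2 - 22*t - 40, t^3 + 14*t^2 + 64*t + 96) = t + 4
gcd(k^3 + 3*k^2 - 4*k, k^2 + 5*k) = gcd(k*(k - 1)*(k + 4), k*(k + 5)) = k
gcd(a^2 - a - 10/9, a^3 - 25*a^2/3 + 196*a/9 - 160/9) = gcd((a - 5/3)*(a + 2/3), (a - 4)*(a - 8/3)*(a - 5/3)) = a - 5/3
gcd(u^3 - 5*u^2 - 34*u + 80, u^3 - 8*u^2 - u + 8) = u - 8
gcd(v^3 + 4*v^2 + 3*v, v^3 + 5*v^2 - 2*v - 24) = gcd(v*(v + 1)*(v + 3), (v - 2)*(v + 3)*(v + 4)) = v + 3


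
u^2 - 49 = (u - 7)*(u + 7)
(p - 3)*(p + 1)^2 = p^3 - p^2 - 5*p - 3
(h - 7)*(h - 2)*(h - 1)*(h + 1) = h^4 - 9*h^3 + 13*h^2 + 9*h - 14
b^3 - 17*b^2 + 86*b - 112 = (b - 8)*(b - 7)*(b - 2)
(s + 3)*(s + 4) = s^2 + 7*s + 12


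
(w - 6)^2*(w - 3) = w^3 - 15*w^2 + 72*w - 108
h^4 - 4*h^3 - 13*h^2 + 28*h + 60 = (h - 5)*(h - 3)*(h + 2)^2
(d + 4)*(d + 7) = d^2 + 11*d + 28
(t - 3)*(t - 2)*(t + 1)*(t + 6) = t^4 + 2*t^3 - 23*t^2 + 12*t + 36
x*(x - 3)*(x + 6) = x^3 + 3*x^2 - 18*x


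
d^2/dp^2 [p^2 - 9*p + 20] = 2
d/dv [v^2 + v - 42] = 2*v + 1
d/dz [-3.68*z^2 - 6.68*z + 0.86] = -7.36*z - 6.68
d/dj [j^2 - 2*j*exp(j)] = -2*j*exp(j) + 2*j - 2*exp(j)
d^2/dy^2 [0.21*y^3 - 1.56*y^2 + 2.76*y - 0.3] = 1.26*y - 3.12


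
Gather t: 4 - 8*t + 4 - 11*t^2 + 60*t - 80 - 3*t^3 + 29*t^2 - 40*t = -3*t^3 + 18*t^2 + 12*t - 72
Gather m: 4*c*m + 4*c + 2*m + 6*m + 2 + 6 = 4*c + m*(4*c + 8) + 8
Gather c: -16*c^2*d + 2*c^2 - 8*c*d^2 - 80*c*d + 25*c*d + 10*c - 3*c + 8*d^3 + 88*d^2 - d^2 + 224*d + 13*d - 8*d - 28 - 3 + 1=c^2*(2 - 16*d) + c*(-8*d^2 - 55*d + 7) + 8*d^3 + 87*d^2 + 229*d - 30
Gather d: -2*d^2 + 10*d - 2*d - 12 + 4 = -2*d^2 + 8*d - 8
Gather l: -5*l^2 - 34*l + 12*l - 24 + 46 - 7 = -5*l^2 - 22*l + 15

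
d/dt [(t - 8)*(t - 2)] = 2*t - 10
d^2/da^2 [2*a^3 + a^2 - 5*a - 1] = 12*a + 2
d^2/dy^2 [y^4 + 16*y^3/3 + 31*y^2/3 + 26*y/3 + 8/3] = 12*y^2 + 32*y + 62/3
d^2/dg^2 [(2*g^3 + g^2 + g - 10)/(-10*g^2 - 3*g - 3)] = 4*(-14*g^3 + 1518*g^2 + 468*g - 105)/(1000*g^6 + 900*g^5 + 1170*g^4 + 567*g^3 + 351*g^2 + 81*g + 27)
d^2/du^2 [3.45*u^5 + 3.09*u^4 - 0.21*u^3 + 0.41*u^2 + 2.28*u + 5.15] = 69.0*u^3 + 37.08*u^2 - 1.26*u + 0.82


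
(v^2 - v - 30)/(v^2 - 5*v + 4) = (v^2 - v - 30)/(v^2 - 5*v + 4)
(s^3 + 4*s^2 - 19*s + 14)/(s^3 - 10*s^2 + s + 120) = (s^3 + 4*s^2 - 19*s + 14)/(s^3 - 10*s^2 + s + 120)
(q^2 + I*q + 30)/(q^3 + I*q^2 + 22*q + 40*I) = (q + 6*I)/(q^2 + 6*I*q - 8)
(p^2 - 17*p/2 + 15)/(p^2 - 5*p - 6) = (p - 5/2)/(p + 1)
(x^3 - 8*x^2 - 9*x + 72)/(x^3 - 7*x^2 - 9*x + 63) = (x - 8)/(x - 7)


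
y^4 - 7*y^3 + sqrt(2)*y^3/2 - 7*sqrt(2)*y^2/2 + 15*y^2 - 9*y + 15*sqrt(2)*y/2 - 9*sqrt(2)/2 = (y - 3)^2*(y - 1)*(y + sqrt(2)/2)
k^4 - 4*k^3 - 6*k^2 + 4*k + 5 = (k - 5)*(k - 1)*(k + 1)^2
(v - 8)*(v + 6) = v^2 - 2*v - 48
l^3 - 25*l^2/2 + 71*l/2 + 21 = (l - 7)*(l - 6)*(l + 1/2)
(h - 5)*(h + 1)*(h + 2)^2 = h^4 - 17*h^2 - 36*h - 20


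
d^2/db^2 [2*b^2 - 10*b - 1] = 4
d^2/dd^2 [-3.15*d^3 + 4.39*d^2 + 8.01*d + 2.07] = 8.78 - 18.9*d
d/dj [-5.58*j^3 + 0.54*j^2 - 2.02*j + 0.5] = -16.74*j^2 + 1.08*j - 2.02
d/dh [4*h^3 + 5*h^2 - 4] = 2*h*(6*h + 5)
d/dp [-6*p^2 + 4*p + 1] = 4 - 12*p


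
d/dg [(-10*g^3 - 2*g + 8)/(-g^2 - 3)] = 2*(5*g^4 + 44*g^2 + 8*g + 3)/(g^4 + 6*g^2 + 9)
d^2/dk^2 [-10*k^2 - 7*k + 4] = -20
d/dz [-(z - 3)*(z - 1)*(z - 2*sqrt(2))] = -3*z^2 + 4*sqrt(2)*z + 8*z - 8*sqrt(2) - 3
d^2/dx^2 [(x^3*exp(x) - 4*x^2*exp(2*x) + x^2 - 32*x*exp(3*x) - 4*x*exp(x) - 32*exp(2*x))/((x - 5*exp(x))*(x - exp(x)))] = (x^7 - 10*x^6*exp(x) + 2*x^6 - 246*x^5*exp(2*x) - 36*x^5*exp(x) + 2*x^5 + 2078*x^4*exp(3*x) + 396*x^4*exp(2*x) - 136*x^4*exp(x) - 4*x^4 - 5023*x^3*exp(4*x) - 932*x^3*exp(3*x) + 556*x^3*exp(2*x) + 272*x^3*exp(x) + 4*x^3 + 2880*x^2*exp(5*x) - 1350*x^2*exp(4*x) - 592*x^2*exp(3*x) - 1212*x^2*exp(2*x) - 222*x^2*exp(x) - 800*x*exp(6*x) + 5760*x*exp(5*x) + 50*x*exp(4*x) + 1064*x*exp(3*x) + 1272*x*exp(2*x) - 1600*exp(6*x) - 2120*exp(5*x) + 2120*exp(4*x) - 2174*exp(3*x))*exp(x)/(x^6 - 18*x^5*exp(x) + 123*x^4*exp(2*x) - 396*x^3*exp(3*x) + 615*x^2*exp(4*x) - 450*x*exp(5*x) + 125*exp(6*x))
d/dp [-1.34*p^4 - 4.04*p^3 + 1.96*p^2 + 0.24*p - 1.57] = -5.36*p^3 - 12.12*p^2 + 3.92*p + 0.24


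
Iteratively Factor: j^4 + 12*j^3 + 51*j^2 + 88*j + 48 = (j + 3)*(j^3 + 9*j^2 + 24*j + 16) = (j + 3)*(j + 4)*(j^2 + 5*j + 4) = (j + 3)*(j + 4)^2*(j + 1)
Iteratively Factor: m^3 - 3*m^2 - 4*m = (m)*(m^2 - 3*m - 4) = m*(m + 1)*(m - 4)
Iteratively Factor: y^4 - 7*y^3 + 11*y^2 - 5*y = (y - 5)*(y^3 - 2*y^2 + y) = (y - 5)*(y - 1)*(y^2 - y) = (y - 5)*(y - 1)^2*(y)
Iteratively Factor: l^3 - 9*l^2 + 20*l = (l - 5)*(l^2 - 4*l) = l*(l - 5)*(l - 4)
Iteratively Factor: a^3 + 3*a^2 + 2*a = (a)*(a^2 + 3*a + 2) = a*(a + 1)*(a + 2)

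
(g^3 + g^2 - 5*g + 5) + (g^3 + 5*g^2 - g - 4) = 2*g^3 + 6*g^2 - 6*g + 1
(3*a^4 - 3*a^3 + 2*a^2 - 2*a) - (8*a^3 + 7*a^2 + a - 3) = 3*a^4 - 11*a^3 - 5*a^2 - 3*a + 3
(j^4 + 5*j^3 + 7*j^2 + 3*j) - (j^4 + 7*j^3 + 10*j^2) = -2*j^3 - 3*j^2 + 3*j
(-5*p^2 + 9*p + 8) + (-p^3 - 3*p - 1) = -p^3 - 5*p^2 + 6*p + 7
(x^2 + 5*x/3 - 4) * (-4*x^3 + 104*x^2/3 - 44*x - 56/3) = -4*x^5 + 28*x^4 + 268*x^3/9 - 692*x^2/3 + 1304*x/9 + 224/3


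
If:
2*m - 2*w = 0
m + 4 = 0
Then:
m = -4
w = -4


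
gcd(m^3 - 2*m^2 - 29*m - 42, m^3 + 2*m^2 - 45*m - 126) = m^2 - 4*m - 21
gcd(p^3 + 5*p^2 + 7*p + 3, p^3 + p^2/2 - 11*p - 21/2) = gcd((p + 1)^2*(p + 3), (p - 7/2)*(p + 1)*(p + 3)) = p^2 + 4*p + 3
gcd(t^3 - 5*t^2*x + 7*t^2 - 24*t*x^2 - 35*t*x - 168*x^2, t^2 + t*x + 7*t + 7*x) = t + 7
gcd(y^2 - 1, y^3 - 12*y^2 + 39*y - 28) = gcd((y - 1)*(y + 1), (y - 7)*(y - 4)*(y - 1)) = y - 1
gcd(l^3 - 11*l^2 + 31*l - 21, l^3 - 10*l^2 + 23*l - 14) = l^2 - 8*l + 7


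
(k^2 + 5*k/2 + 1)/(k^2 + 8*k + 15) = (k^2 + 5*k/2 + 1)/(k^2 + 8*k + 15)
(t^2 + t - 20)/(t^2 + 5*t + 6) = (t^2 + t - 20)/(t^2 + 5*t + 6)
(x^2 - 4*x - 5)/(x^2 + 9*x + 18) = (x^2 - 4*x - 5)/(x^2 + 9*x + 18)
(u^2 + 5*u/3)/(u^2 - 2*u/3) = (3*u + 5)/(3*u - 2)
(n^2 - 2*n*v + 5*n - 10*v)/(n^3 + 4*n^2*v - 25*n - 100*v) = (n - 2*v)/(n^2 + 4*n*v - 5*n - 20*v)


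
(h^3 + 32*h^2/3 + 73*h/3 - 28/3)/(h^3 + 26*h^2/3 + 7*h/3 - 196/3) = (3*h - 1)/(3*h - 7)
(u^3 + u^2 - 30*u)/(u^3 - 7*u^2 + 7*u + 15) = u*(u + 6)/(u^2 - 2*u - 3)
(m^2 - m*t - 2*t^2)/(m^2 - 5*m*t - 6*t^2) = (-m + 2*t)/(-m + 6*t)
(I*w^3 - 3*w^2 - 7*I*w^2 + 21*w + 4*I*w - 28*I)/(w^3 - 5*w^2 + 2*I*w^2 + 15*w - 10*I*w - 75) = (I*w^3 + w^2*(-3 - 7*I) + w*(21 + 4*I) - 28*I)/(w^3 + w^2*(-5 + 2*I) + w*(15 - 10*I) - 75)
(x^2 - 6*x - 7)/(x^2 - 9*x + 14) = (x + 1)/(x - 2)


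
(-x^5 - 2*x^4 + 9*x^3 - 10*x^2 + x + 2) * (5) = -5*x^5 - 10*x^4 + 45*x^3 - 50*x^2 + 5*x + 10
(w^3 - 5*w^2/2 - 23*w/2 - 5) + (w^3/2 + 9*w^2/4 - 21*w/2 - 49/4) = 3*w^3/2 - w^2/4 - 22*w - 69/4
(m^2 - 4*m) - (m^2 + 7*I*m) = -4*m - 7*I*m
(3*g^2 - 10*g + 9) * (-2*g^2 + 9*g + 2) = -6*g^4 + 47*g^3 - 102*g^2 + 61*g + 18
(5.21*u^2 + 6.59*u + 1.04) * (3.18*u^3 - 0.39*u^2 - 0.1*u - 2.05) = 16.5678*u^5 + 18.9243*u^4 + 0.2161*u^3 - 11.7451*u^2 - 13.6135*u - 2.132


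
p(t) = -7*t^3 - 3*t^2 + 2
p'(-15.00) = -4635.00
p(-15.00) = 22952.00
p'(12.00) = -3096.00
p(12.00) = -12526.00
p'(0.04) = -0.27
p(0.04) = 1.99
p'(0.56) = -9.95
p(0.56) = -0.17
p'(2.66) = -164.55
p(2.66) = -150.97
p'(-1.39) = -32.23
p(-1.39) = 15.00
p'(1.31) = -43.90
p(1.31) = -18.88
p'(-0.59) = -3.77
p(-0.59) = 2.39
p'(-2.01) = -72.78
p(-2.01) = 46.72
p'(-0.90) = -11.61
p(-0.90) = 4.67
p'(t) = -21*t^2 - 6*t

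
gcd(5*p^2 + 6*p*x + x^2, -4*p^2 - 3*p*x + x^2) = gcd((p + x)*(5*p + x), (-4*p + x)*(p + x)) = p + x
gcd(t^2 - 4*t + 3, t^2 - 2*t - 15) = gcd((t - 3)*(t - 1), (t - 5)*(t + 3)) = 1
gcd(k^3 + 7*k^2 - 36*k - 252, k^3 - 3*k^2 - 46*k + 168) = k^2 + k - 42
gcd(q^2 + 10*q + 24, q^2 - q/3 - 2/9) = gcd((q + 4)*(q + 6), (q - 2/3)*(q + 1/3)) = 1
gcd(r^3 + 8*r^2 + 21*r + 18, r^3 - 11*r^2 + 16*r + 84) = r + 2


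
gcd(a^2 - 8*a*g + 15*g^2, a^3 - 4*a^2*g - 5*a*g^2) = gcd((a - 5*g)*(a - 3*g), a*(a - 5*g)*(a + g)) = a - 5*g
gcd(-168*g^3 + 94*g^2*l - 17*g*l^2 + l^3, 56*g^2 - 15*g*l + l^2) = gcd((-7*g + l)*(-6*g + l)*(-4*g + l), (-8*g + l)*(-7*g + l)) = 7*g - l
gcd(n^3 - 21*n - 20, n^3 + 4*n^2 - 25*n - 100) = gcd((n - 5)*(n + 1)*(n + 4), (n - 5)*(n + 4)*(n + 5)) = n^2 - n - 20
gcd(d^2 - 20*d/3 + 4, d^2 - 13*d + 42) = d - 6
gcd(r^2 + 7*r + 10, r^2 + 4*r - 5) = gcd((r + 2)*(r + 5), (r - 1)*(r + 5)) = r + 5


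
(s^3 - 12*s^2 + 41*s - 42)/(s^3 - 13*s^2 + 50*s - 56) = (s - 3)/(s - 4)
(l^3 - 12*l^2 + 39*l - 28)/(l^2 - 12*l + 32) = (l^2 - 8*l + 7)/(l - 8)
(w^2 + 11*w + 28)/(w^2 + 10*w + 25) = (w^2 + 11*w + 28)/(w^2 + 10*w + 25)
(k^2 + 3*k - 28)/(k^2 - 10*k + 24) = (k + 7)/(k - 6)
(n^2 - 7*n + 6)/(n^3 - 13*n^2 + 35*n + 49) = (n^2 - 7*n + 6)/(n^3 - 13*n^2 + 35*n + 49)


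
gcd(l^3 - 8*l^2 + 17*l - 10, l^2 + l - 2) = l - 1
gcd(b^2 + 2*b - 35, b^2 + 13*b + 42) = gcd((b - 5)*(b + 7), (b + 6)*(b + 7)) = b + 7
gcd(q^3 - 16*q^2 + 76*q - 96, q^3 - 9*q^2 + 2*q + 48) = q - 8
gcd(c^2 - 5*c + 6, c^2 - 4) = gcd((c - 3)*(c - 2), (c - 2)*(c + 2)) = c - 2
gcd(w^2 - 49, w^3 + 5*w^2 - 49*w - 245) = w^2 - 49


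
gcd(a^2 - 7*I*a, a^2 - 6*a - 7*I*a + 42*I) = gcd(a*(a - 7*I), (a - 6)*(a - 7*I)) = a - 7*I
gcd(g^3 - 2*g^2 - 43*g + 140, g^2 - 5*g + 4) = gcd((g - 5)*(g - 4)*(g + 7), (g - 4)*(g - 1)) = g - 4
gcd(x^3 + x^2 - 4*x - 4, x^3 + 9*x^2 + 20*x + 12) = x^2 + 3*x + 2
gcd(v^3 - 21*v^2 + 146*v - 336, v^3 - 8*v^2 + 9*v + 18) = v - 6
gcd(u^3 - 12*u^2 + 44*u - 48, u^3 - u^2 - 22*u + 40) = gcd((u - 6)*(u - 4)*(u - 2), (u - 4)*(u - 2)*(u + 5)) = u^2 - 6*u + 8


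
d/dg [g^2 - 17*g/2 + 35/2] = 2*g - 17/2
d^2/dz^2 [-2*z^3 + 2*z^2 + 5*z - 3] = 4 - 12*z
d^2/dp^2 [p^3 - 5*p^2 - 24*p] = 6*p - 10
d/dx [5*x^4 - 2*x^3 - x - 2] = 20*x^3 - 6*x^2 - 1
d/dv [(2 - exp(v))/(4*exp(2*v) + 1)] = (8*(exp(v) - 2)*exp(v) - 4*exp(2*v) - 1)*exp(v)/(4*exp(2*v) + 1)^2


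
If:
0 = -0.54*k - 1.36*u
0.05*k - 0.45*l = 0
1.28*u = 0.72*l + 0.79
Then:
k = -1.34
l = -0.15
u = 0.53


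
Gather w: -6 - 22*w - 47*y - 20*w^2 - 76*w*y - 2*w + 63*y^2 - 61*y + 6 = -20*w^2 + w*(-76*y - 24) + 63*y^2 - 108*y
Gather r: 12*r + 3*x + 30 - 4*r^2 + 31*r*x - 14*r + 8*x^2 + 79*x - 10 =-4*r^2 + r*(31*x - 2) + 8*x^2 + 82*x + 20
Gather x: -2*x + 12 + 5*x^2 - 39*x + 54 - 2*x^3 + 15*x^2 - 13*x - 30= -2*x^3 + 20*x^2 - 54*x + 36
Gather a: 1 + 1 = 2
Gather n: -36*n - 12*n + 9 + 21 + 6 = 36 - 48*n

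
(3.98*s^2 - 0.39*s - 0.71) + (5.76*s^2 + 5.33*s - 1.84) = 9.74*s^2 + 4.94*s - 2.55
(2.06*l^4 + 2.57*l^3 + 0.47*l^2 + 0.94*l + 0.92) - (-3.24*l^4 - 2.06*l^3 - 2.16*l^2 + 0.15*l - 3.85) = 5.3*l^4 + 4.63*l^3 + 2.63*l^2 + 0.79*l + 4.77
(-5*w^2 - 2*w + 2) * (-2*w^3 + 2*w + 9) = 10*w^5 + 4*w^4 - 14*w^3 - 49*w^2 - 14*w + 18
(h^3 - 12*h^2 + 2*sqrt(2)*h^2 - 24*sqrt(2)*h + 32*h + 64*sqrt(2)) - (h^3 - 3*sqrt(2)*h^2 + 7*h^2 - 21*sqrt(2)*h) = -19*h^2 + 5*sqrt(2)*h^2 - 3*sqrt(2)*h + 32*h + 64*sqrt(2)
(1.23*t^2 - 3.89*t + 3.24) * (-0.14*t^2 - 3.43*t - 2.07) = -0.1722*t^4 - 3.6743*t^3 + 10.343*t^2 - 3.0609*t - 6.7068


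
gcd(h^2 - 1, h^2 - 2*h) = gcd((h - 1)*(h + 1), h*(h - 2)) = 1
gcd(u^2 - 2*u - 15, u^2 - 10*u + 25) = u - 5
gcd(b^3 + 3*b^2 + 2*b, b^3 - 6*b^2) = b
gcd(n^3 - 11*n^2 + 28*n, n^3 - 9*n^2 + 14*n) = n^2 - 7*n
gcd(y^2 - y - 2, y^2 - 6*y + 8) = y - 2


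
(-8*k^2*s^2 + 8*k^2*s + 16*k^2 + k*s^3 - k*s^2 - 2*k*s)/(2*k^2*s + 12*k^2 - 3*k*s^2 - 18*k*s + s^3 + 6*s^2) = k*(-8*k*s^2 + 8*k*s + 16*k + s^3 - s^2 - 2*s)/(2*k^2*s + 12*k^2 - 3*k*s^2 - 18*k*s + s^3 + 6*s^2)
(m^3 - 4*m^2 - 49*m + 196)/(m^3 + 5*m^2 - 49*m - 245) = (m - 4)/(m + 5)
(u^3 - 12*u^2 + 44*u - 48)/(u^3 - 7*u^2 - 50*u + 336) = (u^2 - 6*u + 8)/(u^2 - u - 56)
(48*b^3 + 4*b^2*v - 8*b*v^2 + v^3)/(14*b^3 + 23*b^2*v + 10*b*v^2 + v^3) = (24*b^2 - 10*b*v + v^2)/(7*b^2 + 8*b*v + v^2)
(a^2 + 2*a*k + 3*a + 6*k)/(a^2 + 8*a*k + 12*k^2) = (a + 3)/(a + 6*k)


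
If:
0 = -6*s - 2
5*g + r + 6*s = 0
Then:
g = 2/5 - r/5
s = -1/3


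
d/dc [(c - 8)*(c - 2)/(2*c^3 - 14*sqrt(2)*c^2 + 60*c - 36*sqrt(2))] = (-(c - 8)*(c - 2)*(3*c^2 - 14*sqrt(2)*c + 30)/2 + (c - 5)*(c^3 - 7*sqrt(2)*c^2 + 30*c - 18*sqrt(2)))/(c^3 - 7*sqrt(2)*c^2 + 30*c - 18*sqrt(2))^2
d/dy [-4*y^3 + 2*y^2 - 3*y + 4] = -12*y^2 + 4*y - 3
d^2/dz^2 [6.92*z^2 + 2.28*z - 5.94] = 13.8400000000000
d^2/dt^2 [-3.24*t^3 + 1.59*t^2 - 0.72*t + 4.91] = 3.18 - 19.44*t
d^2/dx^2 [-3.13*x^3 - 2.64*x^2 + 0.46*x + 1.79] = -18.78*x - 5.28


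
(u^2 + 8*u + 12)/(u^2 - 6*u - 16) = (u + 6)/(u - 8)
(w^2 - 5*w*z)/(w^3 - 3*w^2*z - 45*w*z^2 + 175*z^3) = w/(w^2 + 2*w*z - 35*z^2)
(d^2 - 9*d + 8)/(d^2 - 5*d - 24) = (d - 1)/(d + 3)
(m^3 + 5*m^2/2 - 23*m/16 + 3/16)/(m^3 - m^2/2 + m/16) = (m + 3)/m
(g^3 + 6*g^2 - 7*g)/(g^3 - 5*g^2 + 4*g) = (g + 7)/(g - 4)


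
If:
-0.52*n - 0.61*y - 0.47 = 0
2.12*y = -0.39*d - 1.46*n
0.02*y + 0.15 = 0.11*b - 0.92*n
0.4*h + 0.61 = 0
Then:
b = -9.62937062937063*y - 6.1958041958042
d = 3.3836291913215 - 1.04437869822485*y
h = -1.52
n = -1.17307692307692*y - 0.903846153846154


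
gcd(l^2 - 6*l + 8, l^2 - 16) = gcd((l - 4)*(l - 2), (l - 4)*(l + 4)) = l - 4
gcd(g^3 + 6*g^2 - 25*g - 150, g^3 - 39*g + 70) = g - 5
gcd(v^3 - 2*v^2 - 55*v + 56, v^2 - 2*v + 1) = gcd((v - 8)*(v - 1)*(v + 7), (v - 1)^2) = v - 1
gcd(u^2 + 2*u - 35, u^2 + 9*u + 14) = u + 7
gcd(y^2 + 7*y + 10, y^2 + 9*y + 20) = y + 5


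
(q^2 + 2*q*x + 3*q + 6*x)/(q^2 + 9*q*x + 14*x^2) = (q + 3)/(q + 7*x)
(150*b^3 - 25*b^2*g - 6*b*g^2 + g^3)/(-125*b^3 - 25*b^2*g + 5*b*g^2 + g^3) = (-6*b + g)/(5*b + g)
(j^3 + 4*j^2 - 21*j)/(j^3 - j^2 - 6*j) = (j + 7)/(j + 2)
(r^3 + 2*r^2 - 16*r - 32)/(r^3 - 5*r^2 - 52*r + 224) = (r^2 + 6*r + 8)/(r^2 - r - 56)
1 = 1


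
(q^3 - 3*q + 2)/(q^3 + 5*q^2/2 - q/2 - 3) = 2*(q - 1)/(2*q + 3)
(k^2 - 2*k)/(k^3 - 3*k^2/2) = 2*(k - 2)/(k*(2*k - 3))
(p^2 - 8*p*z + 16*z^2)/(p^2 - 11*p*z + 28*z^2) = (-p + 4*z)/(-p + 7*z)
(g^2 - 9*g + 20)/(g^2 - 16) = (g - 5)/(g + 4)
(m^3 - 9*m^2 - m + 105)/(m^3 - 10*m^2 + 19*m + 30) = (m^2 - 4*m - 21)/(m^2 - 5*m - 6)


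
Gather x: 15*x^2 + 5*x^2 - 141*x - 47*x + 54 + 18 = 20*x^2 - 188*x + 72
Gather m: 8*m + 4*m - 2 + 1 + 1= 12*m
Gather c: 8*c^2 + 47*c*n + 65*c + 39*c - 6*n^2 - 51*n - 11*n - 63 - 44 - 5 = 8*c^2 + c*(47*n + 104) - 6*n^2 - 62*n - 112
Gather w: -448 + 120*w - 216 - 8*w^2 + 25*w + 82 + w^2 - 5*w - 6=-7*w^2 + 140*w - 588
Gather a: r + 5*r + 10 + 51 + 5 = 6*r + 66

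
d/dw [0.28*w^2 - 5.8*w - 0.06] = 0.56*w - 5.8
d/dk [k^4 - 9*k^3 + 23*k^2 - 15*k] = 4*k^3 - 27*k^2 + 46*k - 15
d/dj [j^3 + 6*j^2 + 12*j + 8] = 3*j^2 + 12*j + 12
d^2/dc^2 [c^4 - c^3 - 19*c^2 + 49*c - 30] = 12*c^2 - 6*c - 38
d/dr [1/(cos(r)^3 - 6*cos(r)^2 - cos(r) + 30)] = (3*cos(r)^2 - 12*cos(r) - 1)*sin(r)/(sin(r)^2*cos(r) - 6*sin(r)^2 - 24)^2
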